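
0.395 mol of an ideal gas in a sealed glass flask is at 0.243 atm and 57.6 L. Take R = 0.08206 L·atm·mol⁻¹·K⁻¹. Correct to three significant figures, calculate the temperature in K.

T ≈ 432 K

PV = nRT ⇒ T = PV/(nR) = (0.243 × 57.6) / (0.395 × 0.08206)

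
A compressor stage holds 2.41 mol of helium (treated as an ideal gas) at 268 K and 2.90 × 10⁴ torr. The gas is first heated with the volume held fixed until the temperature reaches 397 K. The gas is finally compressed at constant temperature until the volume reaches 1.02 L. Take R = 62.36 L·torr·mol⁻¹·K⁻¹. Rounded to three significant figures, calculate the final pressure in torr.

From PV = nRT: V₁ = nRT₁/P₁ = 1.389 L.
Isochoric, so P/T is constant: V₂ = V₁; P₂ = P₁·(T₂/T₁) = 4.296e+04 torr.
Isothermal, so P V is constant: T₃ = T₂; P₃ = P₂·(V₂/V₃) = 5.849e+04 torr.

P₃ ≈ 5.85e+04 torr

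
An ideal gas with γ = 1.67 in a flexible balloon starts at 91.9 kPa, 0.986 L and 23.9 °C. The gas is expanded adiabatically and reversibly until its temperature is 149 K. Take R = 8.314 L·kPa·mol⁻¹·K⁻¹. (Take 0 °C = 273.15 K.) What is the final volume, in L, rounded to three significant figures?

V₂ ≈ 2.76 L

Convert: T₁ = 297.0 K.
Reversible adiabatic, γ = 1.67: P₂ = P₁·(T₂/T₁)^(γ/(γ−1)) = 16.46 kPa; V₂ = V₁·(T₁/T₂)^(1/(γ−1)) = 2.761 L.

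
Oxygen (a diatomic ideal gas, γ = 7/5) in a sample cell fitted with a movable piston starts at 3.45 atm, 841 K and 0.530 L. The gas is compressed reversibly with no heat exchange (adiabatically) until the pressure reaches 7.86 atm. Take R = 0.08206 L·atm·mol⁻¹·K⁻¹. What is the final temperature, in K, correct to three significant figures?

Reversible adiabatic, γ = 7/5: T₂ = T₁·(P₂/P₁)^((γ−1)/γ) = 1064 K; V₂ = V₁·(P₁/P₂)^(1/γ) = 0.2943 L.

T₂ ≈ 1.06e+03 K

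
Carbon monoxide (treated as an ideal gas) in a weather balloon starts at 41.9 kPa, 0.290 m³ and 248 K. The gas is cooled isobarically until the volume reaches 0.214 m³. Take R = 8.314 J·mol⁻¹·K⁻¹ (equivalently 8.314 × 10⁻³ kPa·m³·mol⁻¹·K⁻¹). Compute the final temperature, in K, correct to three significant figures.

Isobaric, so V/T is constant: P₂ = P₁; T₂ = T₁·(V₂/V₁) = 183.0 K.

T₂ ≈ 183 K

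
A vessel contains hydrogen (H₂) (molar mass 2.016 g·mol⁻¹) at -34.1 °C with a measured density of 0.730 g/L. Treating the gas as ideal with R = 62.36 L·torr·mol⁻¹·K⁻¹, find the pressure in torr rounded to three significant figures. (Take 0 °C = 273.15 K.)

ρ = PM/(RT) ⇒ P = ρRT/M = (0.730 × 62.36 × 239.0) / 2.016

P ≈ 5.40e+03 torr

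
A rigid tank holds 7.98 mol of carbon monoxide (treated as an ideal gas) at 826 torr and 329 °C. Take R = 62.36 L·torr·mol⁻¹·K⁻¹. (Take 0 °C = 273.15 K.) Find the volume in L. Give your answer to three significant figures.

V ≈ 363 L

Convert: T = 602.15 K.
PV = nRT ⇒ V = nRT/P = (7.98 × 62.36 × 602.15) / 826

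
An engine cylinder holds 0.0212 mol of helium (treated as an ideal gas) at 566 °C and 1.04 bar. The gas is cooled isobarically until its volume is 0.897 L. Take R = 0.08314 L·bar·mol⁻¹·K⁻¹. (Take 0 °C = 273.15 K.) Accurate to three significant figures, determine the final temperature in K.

T₂ ≈ 529 K

Convert: T₁ = 839.1 K.
From PV = nRT: V₁ = nRT₁/P₁ = 1.422 L.
Isobaric, so V/T is constant: P₂ = P₁; T₂ = T₁·(V₂/V₁) = 529.3 K.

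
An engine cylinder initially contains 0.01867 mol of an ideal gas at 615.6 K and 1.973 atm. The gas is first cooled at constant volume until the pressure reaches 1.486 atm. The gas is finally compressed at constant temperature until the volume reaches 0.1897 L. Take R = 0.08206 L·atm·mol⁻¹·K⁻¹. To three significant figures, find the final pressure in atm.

From PV = nRT: V₁ = nRT₁/P₁ = 0.4780 L.
Isochoric, so P/T is constant: V₂ = V₁; T₂ = T₁·(P₂/P₁) = 463.7 K.
Isothermal, so P V is constant: T₃ = T₂; P₃ = P₂·(V₂/V₃) = 3.745 atm.

P₃ ≈ 3.74 atm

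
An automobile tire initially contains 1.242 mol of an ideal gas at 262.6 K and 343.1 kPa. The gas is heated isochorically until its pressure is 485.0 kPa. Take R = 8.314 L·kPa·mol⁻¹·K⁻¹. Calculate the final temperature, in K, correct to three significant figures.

T₂ ≈ 371 K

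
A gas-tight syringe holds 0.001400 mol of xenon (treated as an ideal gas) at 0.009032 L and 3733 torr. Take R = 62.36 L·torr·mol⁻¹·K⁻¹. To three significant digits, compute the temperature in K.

T ≈ 386 K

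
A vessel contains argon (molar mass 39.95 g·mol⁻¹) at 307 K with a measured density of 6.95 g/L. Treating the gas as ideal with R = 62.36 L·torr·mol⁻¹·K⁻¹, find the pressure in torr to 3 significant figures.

ρ = PM/(RT) ⇒ P = ρRT/M = (6.95 × 62.36 × 307.0) / 39.95

P ≈ 3.33e+03 torr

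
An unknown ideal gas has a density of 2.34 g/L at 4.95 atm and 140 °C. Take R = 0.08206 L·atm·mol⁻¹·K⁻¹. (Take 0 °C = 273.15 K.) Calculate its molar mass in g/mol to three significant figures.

ρ = PM/(RT) ⇒ M = ρRT/P = (2.34 × 0.08206 × 413.1) / 4.95

M ≈ 16.0 g/mol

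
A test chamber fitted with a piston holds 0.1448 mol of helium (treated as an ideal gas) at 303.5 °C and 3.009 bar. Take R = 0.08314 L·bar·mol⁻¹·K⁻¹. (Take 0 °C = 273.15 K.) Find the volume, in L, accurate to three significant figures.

V ≈ 2.31 L

Convert: T = 576.65 K.
PV = nRT ⇒ V = nRT/P = (0.1448 × 0.08314 × 576.65) / 3.009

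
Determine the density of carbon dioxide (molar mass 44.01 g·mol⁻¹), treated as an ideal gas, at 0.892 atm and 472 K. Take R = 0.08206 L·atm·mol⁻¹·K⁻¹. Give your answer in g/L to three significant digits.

ρ = PM/(RT) = (0.892 × 44.01) / (0.08206 × 472.0)

ρ ≈ 1.01 g/L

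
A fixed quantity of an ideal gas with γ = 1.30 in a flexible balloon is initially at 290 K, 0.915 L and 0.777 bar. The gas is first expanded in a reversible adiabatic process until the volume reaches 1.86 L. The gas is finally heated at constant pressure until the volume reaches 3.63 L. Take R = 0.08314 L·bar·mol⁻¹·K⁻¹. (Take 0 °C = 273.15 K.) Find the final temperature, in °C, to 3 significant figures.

Adiabatic (γ = 1.30), T V^(γ−1) and P V^γ constant: T₂ = T₁·(V₁/V₂)^(γ−1) = 234.4 K; P₂ = P₁·(V₁/V₂)^γ = 0.3090 bar.
Isobaric, so V/T is constant: P₃ = P₂; T₃ = T₂·(V₃/V₂) = 457.5 K.

T₃ ≈ 184 °C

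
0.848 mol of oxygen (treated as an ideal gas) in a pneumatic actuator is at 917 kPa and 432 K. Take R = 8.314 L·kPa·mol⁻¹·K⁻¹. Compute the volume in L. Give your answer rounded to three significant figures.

V ≈ 3.32 L

PV = nRT ⇒ V = nRT/P = (0.848 × 8.314 × 432) / 917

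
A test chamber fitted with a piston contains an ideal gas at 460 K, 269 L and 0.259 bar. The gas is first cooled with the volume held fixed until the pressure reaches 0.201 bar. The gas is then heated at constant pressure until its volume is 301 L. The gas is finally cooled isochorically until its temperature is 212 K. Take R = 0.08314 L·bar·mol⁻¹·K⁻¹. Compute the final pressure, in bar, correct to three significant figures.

P₄ ≈ 0.107 bar

Isochoric, so P/T is constant: V₂ = V₁; T₂ = T₁·(P₂/P₁) = 357.0 K.
Isobaric, so V/T is constant: P₃ = P₂; T₃ = T₂·(V₃/V₂) = 399.5 K.
V constant ⇒ P ∝ T: V₄ = V₃; P₄ = P₃·(T₄/T₃) = 0.1067 bar.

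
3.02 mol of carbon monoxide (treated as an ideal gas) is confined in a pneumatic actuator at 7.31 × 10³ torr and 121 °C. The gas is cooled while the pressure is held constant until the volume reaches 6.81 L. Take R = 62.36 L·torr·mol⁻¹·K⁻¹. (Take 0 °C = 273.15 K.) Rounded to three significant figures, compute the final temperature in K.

T₂ ≈ 264 K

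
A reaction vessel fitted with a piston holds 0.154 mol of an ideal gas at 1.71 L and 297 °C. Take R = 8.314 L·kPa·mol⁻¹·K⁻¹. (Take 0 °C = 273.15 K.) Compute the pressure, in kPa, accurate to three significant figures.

P ≈ 427 kPa

Convert: T = 570.15 K.
PV = nRT ⇒ P = nRT/V = (0.154 × 8.314 × 570.15) / 1.71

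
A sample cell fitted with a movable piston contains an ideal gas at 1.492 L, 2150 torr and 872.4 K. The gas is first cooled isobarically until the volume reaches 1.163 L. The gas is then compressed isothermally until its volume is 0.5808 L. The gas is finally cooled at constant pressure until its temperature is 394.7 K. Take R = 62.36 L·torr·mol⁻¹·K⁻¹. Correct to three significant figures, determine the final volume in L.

V₄ ≈ 0.337 L

Isobaric, so V/T is constant: P₂ = P₁; T₂ = T₁·(V₂/V₁) = 680.0 K.
T constant ⇒ Boyle's law P V = const: T₃ = T₂; P₃ = P₂·(V₂/V₃) = 4305 torr.
P constant ⇒ V ∝ T: P₄ = P₃; V₄ = V₃·(T₄/T₃) = 0.3371 L.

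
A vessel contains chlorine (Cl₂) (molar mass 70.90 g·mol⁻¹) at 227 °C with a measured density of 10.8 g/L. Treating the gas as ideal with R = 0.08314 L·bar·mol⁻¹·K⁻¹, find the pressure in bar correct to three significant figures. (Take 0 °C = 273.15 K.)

ρ = PM/(RT) ⇒ P = ρRT/M = (10.8 × 0.08314 × 500.1) / 70.90

P ≈ 6.33 bar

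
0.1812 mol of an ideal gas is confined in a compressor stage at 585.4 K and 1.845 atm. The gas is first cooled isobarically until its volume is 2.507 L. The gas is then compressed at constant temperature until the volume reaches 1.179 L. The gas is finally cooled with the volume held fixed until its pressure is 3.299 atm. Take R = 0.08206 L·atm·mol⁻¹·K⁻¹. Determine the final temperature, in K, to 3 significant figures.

T₄ ≈ 262 K

From PV = nRT: V₁ = nRT₁/P₁ = 4.718 L.
Isobaric, so V/T is constant: P₂ = P₁; T₂ = T₁·(V₂/V₁) = 311.1 K.
T constant ⇒ Boyle's law P V = const: T₃ = T₂; P₃ = P₂·(V₂/V₃) = 3.923 atm.
V constant ⇒ P ∝ T: V₄ = V₃; T₄ = T₃·(P₄/P₃) = 261.6 K.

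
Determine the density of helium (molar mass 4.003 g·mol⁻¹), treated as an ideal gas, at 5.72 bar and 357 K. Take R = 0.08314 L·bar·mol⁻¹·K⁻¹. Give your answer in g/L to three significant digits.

ρ = PM/(RT) = (5.72 × 4.003) / (0.08314 × 357.0)

ρ ≈ 0.771 g/L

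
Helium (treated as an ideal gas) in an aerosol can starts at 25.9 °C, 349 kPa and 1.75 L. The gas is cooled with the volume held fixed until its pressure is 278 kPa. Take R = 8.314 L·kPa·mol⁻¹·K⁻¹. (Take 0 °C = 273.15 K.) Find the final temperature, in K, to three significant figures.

Convert: T₁ = 299.0 K.
Isochoric, so P/T is constant: V₂ = V₁; T₂ = T₁·(P₂/P₁) = 238.2 K.

T₂ ≈ 238 K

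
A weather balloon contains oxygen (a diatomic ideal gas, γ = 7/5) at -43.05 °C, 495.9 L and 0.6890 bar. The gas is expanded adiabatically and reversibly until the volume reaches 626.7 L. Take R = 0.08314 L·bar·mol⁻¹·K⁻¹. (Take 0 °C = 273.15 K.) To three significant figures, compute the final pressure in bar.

Convert: T₁ = 230.1 K.
Reversible adiabatic, γ = 7/5: T₂ = T₁·(V₁/V₂)^(γ−1) = 209.5 K; P₂ = P₁·(V₁/V₂)^γ = 0.4965 bar.

P₂ ≈ 0.496 bar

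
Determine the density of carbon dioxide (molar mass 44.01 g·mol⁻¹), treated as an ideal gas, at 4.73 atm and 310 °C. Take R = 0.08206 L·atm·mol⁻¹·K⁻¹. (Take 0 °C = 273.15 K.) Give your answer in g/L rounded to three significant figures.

ρ = PM/(RT) = (4.73 × 44.01) / (0.08206 × 583.1)

ρ ≈ 4.35 g/L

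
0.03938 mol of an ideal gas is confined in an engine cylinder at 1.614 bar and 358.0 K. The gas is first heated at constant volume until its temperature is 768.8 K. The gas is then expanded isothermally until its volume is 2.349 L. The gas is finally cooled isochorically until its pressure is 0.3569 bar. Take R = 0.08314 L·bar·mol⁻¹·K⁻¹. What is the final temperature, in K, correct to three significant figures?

T₄ ≈ 256 K

From PV = nRT: V₁ = nRT₁/P₁ = 0.7262 L.
V constant ⇒ P ∝ T: V₂ = V₁; P₂ = P₁·(T₂/T₁) = 3.466 bar.
T constant ⇒ Boyle's law P V = const: T₃ = T₂; P₃ = P₂·(V₂/V₃) = 1.072 bar.
Isochoric, so P/T is constant: V₄ = V₃; T₄ = T₃·(P₄/P₃) = 256.1 K.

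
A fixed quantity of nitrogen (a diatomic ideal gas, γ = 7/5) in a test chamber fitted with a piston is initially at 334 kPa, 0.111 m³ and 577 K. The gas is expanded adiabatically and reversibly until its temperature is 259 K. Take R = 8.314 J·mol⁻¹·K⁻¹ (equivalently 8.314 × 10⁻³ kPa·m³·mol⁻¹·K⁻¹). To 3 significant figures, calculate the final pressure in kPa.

Reversible adiabatic, γ = 7/5: P₂ = P₁·(T₂/T₁)^(γ/(γ−1)) = 20.24 kPa; V₂ = V₁·(T₁/T₂)^(1/(γ−1)) = 0.8223 m³.

P₂ ≈ 20.2 kPa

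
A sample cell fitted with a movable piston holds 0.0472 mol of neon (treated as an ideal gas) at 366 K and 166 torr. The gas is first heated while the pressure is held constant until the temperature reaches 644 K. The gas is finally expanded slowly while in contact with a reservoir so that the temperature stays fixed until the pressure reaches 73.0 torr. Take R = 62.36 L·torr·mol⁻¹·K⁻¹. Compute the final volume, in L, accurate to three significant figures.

V₃ ≈ 26.0 L

From PV = nRT: V₁ = nRT₁/P₁ = 6.490 L.
P constant ⇒ V ∝ T: P₂ = P₁; V₂ = V₁·(T₂/T₁) = 11.42 L.
T constant ⇒ Boyle's law P V = const: T₃ = T₂; V₃ = V₂·(P₂/P₃) = 25.97 L.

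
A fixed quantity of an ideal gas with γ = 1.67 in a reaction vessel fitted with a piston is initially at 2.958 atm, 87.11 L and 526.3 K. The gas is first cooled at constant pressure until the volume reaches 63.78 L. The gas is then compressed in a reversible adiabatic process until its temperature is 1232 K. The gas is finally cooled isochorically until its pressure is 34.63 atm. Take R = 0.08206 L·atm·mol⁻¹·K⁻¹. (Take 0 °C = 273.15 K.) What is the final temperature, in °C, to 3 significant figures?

T₄ ≈ 523 °C

P constant ⇒ V ∝ T: P₂ = P₁; T₂ = T₁·(V₂/V₁) = 385.3 K.
Adiabatic (γ = 1.67), T V^(γ−1) and P V^γ constant: P₃ = P₂·(T₃/T₂)^(γ/(γ−1)) = 53.60 atm; V₃ = V₂·(T₂/T₃)^(1/(γ−1)) = 11.25 L.
V constant ⇒ P ∝ T: V₄ = V₃; T₄ = T₃·(P₄/P₃) = 796.0 K.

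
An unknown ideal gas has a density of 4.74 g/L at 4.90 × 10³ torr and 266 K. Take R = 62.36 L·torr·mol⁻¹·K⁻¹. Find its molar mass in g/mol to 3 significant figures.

M ≈ 16.0 g/mol

ρ = PM/(RT) ⇒ M = ρRT/P = (4.74 × 62.36 × 266.0) / 4.90e+03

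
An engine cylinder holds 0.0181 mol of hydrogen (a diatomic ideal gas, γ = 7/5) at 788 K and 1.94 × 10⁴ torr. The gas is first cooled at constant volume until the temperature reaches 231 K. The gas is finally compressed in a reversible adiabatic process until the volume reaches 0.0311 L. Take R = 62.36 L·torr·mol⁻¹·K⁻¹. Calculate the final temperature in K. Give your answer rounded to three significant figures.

From PV = nRT: V₁ = nRT₁/P₁ = 0.04585 L.
Isochoric, so P/T is constant: V₂ = V₁; P₂ = P₁·(T₂/T₁) = 5687 torr.
Adiabatic (γ = 7/5), T V^(γ−1) and P V^γ constant: T₃ = T₂·(V₂/V₃)^(γ−1) = 269.8 K; P₃ = P₂·(V₂/V₃)^γ = 9792 torr.

T₃ ≈ 270 K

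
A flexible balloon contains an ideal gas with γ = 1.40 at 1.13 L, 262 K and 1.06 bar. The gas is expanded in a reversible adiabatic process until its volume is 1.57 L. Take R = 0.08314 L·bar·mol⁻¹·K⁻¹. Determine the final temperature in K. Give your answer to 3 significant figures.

T₂ ≈ 230 K

Adiabatic (γ = 1.40), T V^(γ−1) and P V^γ constant: T₂ = T₁·(V₁/V₂)^(γ−1) = 229.7 K; P₂ = P₁·(V₁/V₂)^γ = 0.6689 bar.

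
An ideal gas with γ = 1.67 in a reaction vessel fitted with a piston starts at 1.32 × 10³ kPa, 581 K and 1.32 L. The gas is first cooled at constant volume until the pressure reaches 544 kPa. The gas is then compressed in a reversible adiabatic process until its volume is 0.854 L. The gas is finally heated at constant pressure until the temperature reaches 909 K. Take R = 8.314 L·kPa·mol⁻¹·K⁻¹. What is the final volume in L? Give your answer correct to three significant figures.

Isochoric, so P/T is constant: V₂ = V₁; T₂ = T₁·(P₂/P₁) = 239.4 K.
Reversible adiabatic, γ = 1.67: T₃ = T₂·(V₂/V₃)^(γ−1) = 320.6 K; P₃ = P₂·(V₂/V₃)^γ = 1126 kPa.
Isobaric, so V/T is constant: P₄ = P₃; V₄ = V₃·(T₄/T₃) = 2.422 L.

V₄ ≈ 2.42 L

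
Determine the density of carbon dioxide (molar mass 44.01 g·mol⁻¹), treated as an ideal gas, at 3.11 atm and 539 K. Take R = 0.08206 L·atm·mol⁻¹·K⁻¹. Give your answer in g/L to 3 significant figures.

ρ = PM/(RT) = (3.11 × 44.01) / (0.08206 × 539.0)

ρ ≈ 3.09 g/L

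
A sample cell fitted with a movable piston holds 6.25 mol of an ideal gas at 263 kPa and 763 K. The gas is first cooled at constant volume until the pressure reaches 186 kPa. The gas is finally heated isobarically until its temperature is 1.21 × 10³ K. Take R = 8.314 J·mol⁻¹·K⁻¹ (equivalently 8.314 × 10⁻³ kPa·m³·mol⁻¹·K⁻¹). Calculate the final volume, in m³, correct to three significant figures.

From PV = nRT: V₁ = nRT₁/P₁ = 0.1508 m³.
Isochoric, so P/T is constant: V₂ = V₁; T₂ = T₁·(P₂/P₁) = 539.6 K.
Isobaric, so V/T is constant: P₃ = P₂; V₃ = V₂·(T₃/T₂) = 0.3380 m³.

V₃ ≈ 0.338 m³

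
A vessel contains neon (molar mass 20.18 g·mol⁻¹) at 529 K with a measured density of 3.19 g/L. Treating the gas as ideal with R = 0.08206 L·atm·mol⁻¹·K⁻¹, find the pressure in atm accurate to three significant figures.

ρ = PM/(RT) ⇒ P = ρRT/M = (3.19 × 0.08206 × 529.0) / 20.18

P ≈ 6.86 atm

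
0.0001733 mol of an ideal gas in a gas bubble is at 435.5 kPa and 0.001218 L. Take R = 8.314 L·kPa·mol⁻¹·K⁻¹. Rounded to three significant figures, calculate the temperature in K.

PV = nRT ⇒ T = PV/(nR) = (435.5 × 0.001218) / (0.0001733 × 8.314)

T ≈ 368 K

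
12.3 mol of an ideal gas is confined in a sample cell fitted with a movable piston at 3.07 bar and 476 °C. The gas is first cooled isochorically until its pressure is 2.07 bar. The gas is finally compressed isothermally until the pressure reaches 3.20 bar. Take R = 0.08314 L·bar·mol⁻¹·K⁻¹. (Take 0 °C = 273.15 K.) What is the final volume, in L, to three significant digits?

V₃ ≈ 161 L

Convert: T₁ = 749.1 K.
From PV = nRT: V₁ = nRT₁/P₁ = 249.5 L.
Isochoric, so P/T is constant: V₂ = V₁; T₂ = T₁·(P₂/P₁) = 505.1 K.
Isothermal, so P V is constant: T₃ = T₂; V₃ = V₂·(P₂/P₃) = 161.4 L.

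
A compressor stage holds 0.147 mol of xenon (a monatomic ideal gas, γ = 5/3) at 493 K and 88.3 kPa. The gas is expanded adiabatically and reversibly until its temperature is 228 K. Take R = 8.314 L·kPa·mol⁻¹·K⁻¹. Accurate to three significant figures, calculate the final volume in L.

V₂ ≈ 21.7 L

From PV = nRT: V₁ = nRT₁/P₁ = 6.824 L.
Adiabatic (γ = 5/3), T V^(γ−1) and P V^γ constant: P₂ = P₁·(T₂/T₁)^(γ/(γ−1)) = 12.84 kPa; V₂ = V₁·(T₁/T₂)^(1/(γ−1)) = 21.70 L.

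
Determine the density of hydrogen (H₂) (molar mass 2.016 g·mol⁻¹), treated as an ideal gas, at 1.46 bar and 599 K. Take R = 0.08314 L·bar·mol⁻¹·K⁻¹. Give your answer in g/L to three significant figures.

ρ ≈ 0.0591 g/L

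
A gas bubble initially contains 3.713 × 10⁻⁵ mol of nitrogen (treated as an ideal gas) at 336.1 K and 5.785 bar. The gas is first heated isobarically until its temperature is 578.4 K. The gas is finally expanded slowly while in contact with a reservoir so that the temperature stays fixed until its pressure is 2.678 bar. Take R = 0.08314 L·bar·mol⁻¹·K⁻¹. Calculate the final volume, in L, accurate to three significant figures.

From PV = nRT: V₁ = nRT₁/P₁ = 0.0001793 L.
Isobaric, so V/T is constant: P₂ = P₁; V₂ = V₁·(T₂/T₁) = 0.0003086 L.
T constant ⇒ Boyle's law P V = const: T₃ = T₂; V₃ = V₂·(P₂/P₃) = 0.0006667 L.

V₃ ≈ 0.000667 L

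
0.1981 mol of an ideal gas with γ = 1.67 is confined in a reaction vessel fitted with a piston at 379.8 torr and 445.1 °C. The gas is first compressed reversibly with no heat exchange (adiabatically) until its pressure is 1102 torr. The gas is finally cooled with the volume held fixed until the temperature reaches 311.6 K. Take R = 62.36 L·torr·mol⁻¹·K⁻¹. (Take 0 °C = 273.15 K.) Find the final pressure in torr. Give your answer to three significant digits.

Convert: T₁ = 718.2 K.
From PV = nRT: V₁ = nRT₁/P₁ = 23.36 L.
Reversible adiabatic, γ = 1.67: T₂ = T₁·(P₂/P₁)^((γ−1)/γ) = 1101 K; V₂ = V₁·(P₁/P₂)^(1/γ) = 12.34 L.
V constant ⇒ P ∝ T: V₃ = V₂; P₃ = P₂·(T₃/T₂) = 311.8 torr.

P₃ ≈ 312 torr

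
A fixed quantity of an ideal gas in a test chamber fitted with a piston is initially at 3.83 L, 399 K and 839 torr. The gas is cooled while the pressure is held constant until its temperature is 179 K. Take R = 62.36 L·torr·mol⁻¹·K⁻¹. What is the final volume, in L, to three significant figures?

P constant ⇒ V ∝ T: P₂ = P₁; V₂ = V₁·(T₂/T₁) = 1.718 L.

V₂ ≈ 1.72 L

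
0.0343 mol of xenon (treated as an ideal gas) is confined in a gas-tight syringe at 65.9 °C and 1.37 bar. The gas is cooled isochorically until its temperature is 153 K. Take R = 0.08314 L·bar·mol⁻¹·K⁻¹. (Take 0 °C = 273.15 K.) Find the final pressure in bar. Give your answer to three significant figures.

P₂ ≈ 0.618 bar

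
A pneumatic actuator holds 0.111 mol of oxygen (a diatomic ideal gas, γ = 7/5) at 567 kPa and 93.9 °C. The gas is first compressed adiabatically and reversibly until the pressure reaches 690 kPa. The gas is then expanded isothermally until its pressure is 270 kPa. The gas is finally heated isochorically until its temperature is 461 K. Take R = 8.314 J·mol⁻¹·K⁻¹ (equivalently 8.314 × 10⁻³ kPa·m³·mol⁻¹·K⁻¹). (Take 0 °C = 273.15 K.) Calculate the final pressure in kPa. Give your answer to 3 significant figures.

P₄ ≈ 321 kPa

Convert: T₁ = 367.0 K.
From PV = nRT: V₁ = nRT₁/P₁ = 0.0005974 m³.
Adiabatic (γ = 7/5), T V^(γ−1) and P V^γ constant: T₂ = T₁·(P₂/P₁)^((γ−1)/γ) = 388.2 K; V₂ = V₁·(P₁/P₂)^(1/γ) = 0.0005192 m³.
Isothermal, so P V is constant: T₃ = T₂; V₃ = V₂·(P₂/P₃) = 0.001327 m³.
V constant ⇒ P ∝ T: V₄ = V₃; P₄ = P₃·(T₄/T₃) = 320.6 kPa.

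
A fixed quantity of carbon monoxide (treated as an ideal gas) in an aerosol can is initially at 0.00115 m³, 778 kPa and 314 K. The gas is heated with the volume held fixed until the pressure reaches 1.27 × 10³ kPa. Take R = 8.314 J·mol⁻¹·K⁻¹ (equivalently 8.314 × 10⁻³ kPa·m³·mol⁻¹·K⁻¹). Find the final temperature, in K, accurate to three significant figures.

Isochoric, so P/T is constant: V₂ = V₁; T₂ = T₁·(P₂/P₁) = 512.6 K.

T₂ ≈ 513 K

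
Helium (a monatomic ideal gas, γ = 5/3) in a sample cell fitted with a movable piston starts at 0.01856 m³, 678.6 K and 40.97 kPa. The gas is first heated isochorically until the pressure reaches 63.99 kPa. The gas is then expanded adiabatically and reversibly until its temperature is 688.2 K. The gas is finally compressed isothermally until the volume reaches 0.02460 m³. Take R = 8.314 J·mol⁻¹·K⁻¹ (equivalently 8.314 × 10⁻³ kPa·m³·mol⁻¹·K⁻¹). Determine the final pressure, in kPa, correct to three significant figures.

V constant ⇒ P ∝ T: V₂ = V₁; T₂ = T₁·(P₂/P₁) = 1060 K.
Reversible adiabatic, γ = 5/3: P₃ = P₂·(T₃/T₂)^(γ/(γ−1)) = 21.74 kPa; V₃ = V₂·(T₂/T₃)^(1/(γ−1)) = 0.03547 m³.
Isothermal, so P V is constant: T₄ = T₃; P₄ = P₃·(V₃/V₄) = 31.35 kPa.

P₄ ≈ 31.3 kPa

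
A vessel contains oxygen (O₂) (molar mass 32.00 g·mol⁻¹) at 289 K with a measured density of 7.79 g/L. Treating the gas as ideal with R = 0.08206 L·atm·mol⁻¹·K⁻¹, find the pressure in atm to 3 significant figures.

ρ = PM/(RT) ⇒ P = ρRT/M = (7.79 × 0.08206 × 289.0) / 32.00

P ≈ 5.77 atm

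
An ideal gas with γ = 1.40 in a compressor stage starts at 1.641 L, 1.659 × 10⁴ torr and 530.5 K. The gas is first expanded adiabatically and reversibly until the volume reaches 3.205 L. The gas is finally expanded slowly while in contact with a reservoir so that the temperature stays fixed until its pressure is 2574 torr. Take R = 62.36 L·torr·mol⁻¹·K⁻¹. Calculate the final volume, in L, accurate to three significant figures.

V₃ ≈ 8.09 L

Adiabatic (γ = 1.40), T V^(γ−1) and P V^γ constant: T₂ = T₁·(V₁/V₂)^(γ−1) = 405.9 K; P₂ = P₁·(V₁/V₂)^γ = 6499 torr.
Isothermal, so P V is constant: T₃ = T₂; V₃ = V₂·(P₂/P₃) = 8.092 L.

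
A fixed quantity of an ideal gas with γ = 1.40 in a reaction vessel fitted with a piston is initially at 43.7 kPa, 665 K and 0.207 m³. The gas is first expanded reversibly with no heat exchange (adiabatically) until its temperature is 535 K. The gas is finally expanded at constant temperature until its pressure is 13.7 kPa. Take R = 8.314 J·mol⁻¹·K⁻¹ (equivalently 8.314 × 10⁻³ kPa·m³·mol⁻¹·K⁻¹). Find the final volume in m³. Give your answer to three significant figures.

Adiabatic (γ = 1.40), T V^(γ−1) and P V^γ constant: P₂ = P₁·(T₂/T₁)^(γ/(γ−1)) = 20.41 kPa; V₂ = V₁·(T₁/T₂)^(1/(γ−1)) = 0.3566 m³.
T constant ⇒ Boyle's law P V = const: T₃ = T₂; V₃ = V₂·(P₂/P₃) = 0.5312 m³.

V₃ ≈ 0.531 m³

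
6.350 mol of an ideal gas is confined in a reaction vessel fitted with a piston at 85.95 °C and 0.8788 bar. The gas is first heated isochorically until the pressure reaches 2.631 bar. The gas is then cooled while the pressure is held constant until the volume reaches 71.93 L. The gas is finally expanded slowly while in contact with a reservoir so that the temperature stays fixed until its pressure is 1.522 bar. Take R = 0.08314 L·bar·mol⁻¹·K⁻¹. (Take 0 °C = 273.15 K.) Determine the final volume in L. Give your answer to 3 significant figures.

Convert: T₁ = 359.1 K.
From PV = nRT: V₁ = nRT₁/P₁ = 215.7 L.
V constant ⇒ P ∝ T: V₂ = V₁; T₂ = T₁·(P₂/P₁) = 1075 K.
Isobaric, so V/T is constant: P₃ = P₂; T₃ = T₂·(V₃/V₂) = 358.5 K.
Isothermal, so P V is constant: T₄ = T₃; V₄ = V₃·(P₃/P₄) = 124.3 L.

V₄ ≈ 124 L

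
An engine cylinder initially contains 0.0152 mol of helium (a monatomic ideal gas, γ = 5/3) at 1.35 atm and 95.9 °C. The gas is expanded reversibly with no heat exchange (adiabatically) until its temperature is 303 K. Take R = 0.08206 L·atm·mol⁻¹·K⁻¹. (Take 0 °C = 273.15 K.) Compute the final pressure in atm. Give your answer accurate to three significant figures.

P₂ ≈ 0.825 atm

Convert: T₁ = 369.0 K.
From PV = nRT: V₁ = nRT₁/P₁ = 0.3410 L.
Adiabatic (γ = 5/3), T V^(γ−1) and P V^γ constant: P₂ = P₁·(T₂/T₁)^(γ/(γ−1)) = 0.8246 atm; V₂ = V₁·(T₁/T₂)^(1/(γ−1)) = 0.4583 L.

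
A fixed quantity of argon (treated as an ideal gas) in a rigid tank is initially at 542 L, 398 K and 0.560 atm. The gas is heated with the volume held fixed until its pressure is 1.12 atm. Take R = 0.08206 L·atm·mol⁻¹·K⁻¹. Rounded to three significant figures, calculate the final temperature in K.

T₂ ≈ 796 K

V constant ⇒ P ∝ T: V₂ = V₁; T₂ = T₁·(P₂/P₁) = 796.0 K.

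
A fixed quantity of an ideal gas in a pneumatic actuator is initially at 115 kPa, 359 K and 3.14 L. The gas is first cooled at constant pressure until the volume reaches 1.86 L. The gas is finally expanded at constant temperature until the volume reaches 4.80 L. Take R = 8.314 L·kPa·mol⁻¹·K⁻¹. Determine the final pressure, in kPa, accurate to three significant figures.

P₃ ≈ 44.6 kPa

P constant ⇒ V ∝ T: P₂ = P₁; T₂ = T₁·(V₂/V₁) = 212.7 K.
Isothermal, so P V is constant: T₃ = T₂; P₃ = P₂·(V₂/V₃) = 44.56 kPa.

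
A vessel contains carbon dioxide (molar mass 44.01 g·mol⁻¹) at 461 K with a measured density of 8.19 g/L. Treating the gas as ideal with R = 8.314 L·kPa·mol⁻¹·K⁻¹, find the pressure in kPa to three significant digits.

ρ = PM/(RT) ⇒ P = ρRT/M = (8.19 × 8.314 × 461.0) / 44.01

P ≈ 713 kPa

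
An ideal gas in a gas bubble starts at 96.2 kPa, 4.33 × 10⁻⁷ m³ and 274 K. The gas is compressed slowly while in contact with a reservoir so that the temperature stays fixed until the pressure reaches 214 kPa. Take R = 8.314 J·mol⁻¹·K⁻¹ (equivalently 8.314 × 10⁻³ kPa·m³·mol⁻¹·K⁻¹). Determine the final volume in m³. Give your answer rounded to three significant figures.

T constant ⇒ Boyle's law P V = const: T₂ = T₁; V₂ = V₁·(P₁/P₂) = 1.946e-07 m³.

V₂ ≈ 1.95e-07 m³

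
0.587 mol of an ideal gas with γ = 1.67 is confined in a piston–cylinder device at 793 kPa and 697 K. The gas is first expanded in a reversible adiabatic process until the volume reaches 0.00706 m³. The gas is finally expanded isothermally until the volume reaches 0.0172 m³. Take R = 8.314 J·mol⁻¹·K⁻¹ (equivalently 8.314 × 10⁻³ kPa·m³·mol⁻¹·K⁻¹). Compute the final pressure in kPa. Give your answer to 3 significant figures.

From PV = nRT: V₁ = nRT₁/P₁ = 0.004290 m³.
Reversible adiabatic, γ = 1.67: T₂ = T₁·(V₁/V₂)^(γ−1) = 499.2 K; P₂ = P₁·(V₁/V₂)^γ = 345.1 kPa.
T constant ⇒ Boyle's law P V = const: T₃ = T₂; P₃ = P₂·(V₂/V₃) = 141.6 kPa.

P₃ ≈ 142 kPa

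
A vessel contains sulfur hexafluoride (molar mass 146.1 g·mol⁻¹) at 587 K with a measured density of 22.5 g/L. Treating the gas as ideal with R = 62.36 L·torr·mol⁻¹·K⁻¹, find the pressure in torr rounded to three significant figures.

ρ = PM/(RT) ⇒ P = ρRT/M = (22.5 × 62.36 × 587.0) / 146.1

P ≈ 5.64e+03 torr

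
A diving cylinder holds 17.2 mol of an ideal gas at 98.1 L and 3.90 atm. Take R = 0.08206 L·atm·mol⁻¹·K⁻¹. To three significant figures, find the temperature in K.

PV = nRT ⇒ T = PV/(nR) = (3.90 × 98.1) / (17.2 × 0.08206)

T ≈ 271 K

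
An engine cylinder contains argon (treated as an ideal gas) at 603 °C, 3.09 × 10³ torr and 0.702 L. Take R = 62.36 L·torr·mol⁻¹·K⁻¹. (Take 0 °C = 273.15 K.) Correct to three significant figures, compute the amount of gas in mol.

Convert: T = 876.15 K.
PV = nRT ⇒ n = PV/(RT) = (3.09e+03 × 0.702) / (62.36 × 876.15)

n ≈ 0.0397 mol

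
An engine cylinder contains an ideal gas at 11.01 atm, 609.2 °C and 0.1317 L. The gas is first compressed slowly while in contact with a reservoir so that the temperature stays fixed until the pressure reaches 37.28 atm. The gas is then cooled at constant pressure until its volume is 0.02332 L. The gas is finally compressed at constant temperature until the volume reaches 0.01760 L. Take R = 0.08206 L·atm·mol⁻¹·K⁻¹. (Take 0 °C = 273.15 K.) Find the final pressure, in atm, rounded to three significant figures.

P₄ ≈ 49.4 atm

Convert: T₁ = 882.4 K.
Isothermal, so P V is constant: T₂ = T₁; V₂ = V₁·(P₁/P₂) = 0.03890 L.
Isobaric, so V/T is constant: P₃ = P₂; T₃ = T₂·(V₃/V₂) = 529.0 K.
T constant ⇒ Boyle's law P V = const: T₄ = T₃; P₄ = P₃·(V₃/V₄) = 49.40 atm.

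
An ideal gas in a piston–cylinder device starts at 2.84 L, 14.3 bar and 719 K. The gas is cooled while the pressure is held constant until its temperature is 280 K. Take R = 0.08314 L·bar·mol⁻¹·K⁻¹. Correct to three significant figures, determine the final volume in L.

Isobaric, so V/T is constant: P₂ = P₁; V₂ = V₁·(T₂/T₁) = 1.106 L.

V₂ ≈ 1.11 L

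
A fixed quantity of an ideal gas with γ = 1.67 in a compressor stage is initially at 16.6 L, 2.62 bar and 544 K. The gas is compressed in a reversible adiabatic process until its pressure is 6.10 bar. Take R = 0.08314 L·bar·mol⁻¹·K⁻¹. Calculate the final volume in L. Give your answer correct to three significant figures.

Adiabatic (γ = 1.67), T V^(γ−1) and P V^γ constant: T₂ = T₁·(P₂/P₁)^((γ−1)/γ) = 763.6 K; V₂ = V₁·(P₁/P₂)^(1/γ) = 10.01 L.

V₂ ≈ 10.0 L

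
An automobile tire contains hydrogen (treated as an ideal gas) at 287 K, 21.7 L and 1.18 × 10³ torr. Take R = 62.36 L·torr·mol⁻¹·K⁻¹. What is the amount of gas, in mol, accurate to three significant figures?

n ≈ 1.43 mol

PV = nRT ⇒ n = PV/(RT) = (1.18e+03 × 21.7) / (62.36 × 287)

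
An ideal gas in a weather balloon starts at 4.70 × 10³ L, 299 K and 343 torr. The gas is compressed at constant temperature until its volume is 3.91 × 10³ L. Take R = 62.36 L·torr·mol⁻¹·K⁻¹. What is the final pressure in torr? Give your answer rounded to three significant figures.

P₂ ≈ 412 torr

T constant ⇒ Boyle's law P V = const: T₂ = T₁; P₂ = P₁·(V₁/V₂) = 412.3 torr.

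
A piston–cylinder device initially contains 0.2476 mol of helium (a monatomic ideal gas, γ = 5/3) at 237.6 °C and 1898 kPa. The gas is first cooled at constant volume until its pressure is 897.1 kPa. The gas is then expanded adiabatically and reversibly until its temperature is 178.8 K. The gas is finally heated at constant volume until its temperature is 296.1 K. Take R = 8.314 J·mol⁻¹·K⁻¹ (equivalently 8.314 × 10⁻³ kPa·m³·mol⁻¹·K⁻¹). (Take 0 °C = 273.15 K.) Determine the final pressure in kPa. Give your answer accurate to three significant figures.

P₄ ≈ 701 kPa

Convert: T₁ = 510.8 K.
From PV = nRT: V₁ = nRT₁/P₁ = 0.0005540 m³.
Isochoric, so P/T is constant: V₂ = V₁; T₂ = T₁·(P₂/P₁) = 241.4 K.
Adiabatic (γ = 5/3), T V^(γ−1) and P V^γ constant: P₃ = P₂·(T₃/T₂)^(γ/(γ−1)) = 423.5 kPa; V₃ = V₂·(T₂/T₃)^(1/(γ−1)) = 0.0008691 m³.
Isochoric, so P/T is constant: V₄ = V₃; P₄ = P₃·(T₄/T₃) = 701.4 kPa.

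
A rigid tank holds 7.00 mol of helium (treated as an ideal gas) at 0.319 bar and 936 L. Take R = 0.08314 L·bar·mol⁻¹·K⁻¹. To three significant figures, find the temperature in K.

PV = nRT ⇒ T = PV/(nR) = (0.319 × 936) / (7.00 × 0.08314)

T ≈ 513 K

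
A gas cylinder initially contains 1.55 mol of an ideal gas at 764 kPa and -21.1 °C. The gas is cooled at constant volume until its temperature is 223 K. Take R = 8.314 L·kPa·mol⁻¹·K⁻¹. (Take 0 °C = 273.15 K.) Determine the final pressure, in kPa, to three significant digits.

P₂ ≈ 676 kPa

Convert: T₁ = 252.0 K.
From PV = nRT: V₁ = nRT₁/P₁ = 4.251 L.
Isochoric, so P/T is constant: V₂ = V₁; P₂ = P₁·(T₂/T₁) = 675.9 kPa.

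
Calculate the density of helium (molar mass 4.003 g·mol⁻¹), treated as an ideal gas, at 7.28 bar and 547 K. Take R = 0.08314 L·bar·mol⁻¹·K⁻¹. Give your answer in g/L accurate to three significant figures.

ρ = PM/(RT) = (7.28 × 4.003) / (0.08314 × 547.0)

ρ ≈ 0.641 g/L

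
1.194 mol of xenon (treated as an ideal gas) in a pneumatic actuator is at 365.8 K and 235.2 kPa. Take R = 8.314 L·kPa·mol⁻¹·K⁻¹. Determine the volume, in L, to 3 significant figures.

V ≈ 15.4 L

PV = nRT ⇒ V = nRT/P = (1.194 × 8.314 × 365.8) / 235.2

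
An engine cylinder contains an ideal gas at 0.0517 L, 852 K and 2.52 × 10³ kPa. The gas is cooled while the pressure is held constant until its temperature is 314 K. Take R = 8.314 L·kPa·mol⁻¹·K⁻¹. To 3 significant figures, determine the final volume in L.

V₂ ≈ 0.0191 L

P constant ⇒ V ∝ T: P₂ = P₁; V₂ = V₁·(T₂/T₁) = 0.01905 L.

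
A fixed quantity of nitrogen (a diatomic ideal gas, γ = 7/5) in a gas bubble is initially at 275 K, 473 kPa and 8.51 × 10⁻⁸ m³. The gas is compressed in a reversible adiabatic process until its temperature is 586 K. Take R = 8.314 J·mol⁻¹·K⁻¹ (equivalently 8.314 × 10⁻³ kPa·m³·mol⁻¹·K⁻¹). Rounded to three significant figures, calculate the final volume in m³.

Reversible adiabatic, γ = 7/5: P₂ = P₁·(T₂/T₁)^(γ/(γ−1)) = 6681 kPa; V₂ = V₁·(T₁/T₂)^(1/(γ−1)) = 1.284e-08 m³.

V₂ ≈ 1.28e-08 m³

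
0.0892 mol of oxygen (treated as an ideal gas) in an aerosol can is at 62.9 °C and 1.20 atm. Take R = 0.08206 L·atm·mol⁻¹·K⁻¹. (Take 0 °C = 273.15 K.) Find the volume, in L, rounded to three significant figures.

V ≈ 2.05 L

Convert: T = 336.05 K.
PV = nRT ⇒ V = nRT/P = (0.0892 × 0.08206 × 336.05) / 1.20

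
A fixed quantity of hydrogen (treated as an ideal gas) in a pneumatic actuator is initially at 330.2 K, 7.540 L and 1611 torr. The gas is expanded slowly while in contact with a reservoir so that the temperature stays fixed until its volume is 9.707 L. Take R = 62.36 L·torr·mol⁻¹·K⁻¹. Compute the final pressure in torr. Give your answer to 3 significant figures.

P₂ ≈ 1.25e+03 torr

T constant ⇒ Boyle's law P V = const: T₂ = T₁; P₂ = P₁·(V₁/V₂) = 1251 torr.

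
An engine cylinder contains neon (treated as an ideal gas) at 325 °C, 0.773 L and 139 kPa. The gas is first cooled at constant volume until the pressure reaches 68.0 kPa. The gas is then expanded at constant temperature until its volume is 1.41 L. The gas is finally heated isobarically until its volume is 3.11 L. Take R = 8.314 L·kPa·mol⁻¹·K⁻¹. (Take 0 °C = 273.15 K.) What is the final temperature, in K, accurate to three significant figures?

T₄ ≈ 645 K

Convert: T₁ = 598.1 K.
Isochoric, so P/T is constant: V₂ = V₁; T₂ = T₁·(P₂/P₁) = 292.6 K.
T constant ⇒ Boyle's law P V = const: T₃ = T₂; P₃ = P₂·(V₂/V₃) = 37.28 kPa.
Isobaric, so V/T is constant: P₄ = P₃; T₄ = T₃·(V₄/V₃) = 645.4 K.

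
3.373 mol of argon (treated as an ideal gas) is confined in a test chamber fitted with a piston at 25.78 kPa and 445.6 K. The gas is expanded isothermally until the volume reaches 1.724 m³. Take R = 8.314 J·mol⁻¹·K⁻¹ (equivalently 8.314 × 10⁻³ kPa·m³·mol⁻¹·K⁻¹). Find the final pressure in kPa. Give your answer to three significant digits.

From PV = nRT: V₁ = nRT₁/P₁ = 0.4847 m³.
Isothermal, so P V is constant: T₂ = T₁; P₂ = P₁·(V₁/V₂) = 7.248 kPa.

P₂ ≈ 7.25 kPa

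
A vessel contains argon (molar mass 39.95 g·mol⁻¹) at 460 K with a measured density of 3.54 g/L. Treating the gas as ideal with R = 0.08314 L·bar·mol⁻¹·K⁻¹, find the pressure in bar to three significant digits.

P ≈ 3.39 bar

ρ = PM/(RT) ⇒ P = ρRT/M = (3.54 × 0.08314 × 460.0) / 39.95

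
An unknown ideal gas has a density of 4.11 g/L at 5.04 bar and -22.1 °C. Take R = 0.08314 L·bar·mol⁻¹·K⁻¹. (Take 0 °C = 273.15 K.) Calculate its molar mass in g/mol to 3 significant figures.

M ≈ 17.0 g/mol

ρ = PM/(RT) ⇒ M = ρRT/P = (4.11 × 0.08314 × 251.0) / 5.04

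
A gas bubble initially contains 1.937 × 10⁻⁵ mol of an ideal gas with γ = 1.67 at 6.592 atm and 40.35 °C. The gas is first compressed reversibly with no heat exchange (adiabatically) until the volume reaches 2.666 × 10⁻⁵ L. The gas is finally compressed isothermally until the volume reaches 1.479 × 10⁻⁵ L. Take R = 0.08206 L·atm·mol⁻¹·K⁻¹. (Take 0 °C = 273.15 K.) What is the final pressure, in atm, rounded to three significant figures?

P₃ ≈ 67.7 atm

Convert: T₁ = 313.5 K.
From PV = nRT: V₁ = nRT₁/P₁ = 7.559e-05 L.
Adiabatic (γ = 1.67), T V^(γ−1) and P V^γ constant: T₂ = T₁·(V₁/V₂)^(γ−1) = 630.2 K; P₂ = P₁·(V₁/V₂)^γ = 37.57 atm.
T constant ⇒ Boyle's law P V = const: T₃ = T₂; P₃ = P₂·(V₂/V₃) = 67.73 atm.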